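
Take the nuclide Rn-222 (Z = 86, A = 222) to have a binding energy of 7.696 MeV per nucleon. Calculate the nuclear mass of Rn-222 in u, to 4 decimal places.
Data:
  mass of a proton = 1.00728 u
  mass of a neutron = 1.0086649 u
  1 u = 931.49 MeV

221.9703 u

Total binding energy = 222 × 7.696 = 1708.512 MeV
Mass defect = 1708.512 MeV / (931.49 MeV/u) = 1.834171 u
Constituent mass = 86(1.00728) + 136(1.0086649) = 223.8045064 u
Nuclear mass = 223.8045064 − 1.834171 = 221.9703354 u ≈ 221.9703 u (to 4 decimal places)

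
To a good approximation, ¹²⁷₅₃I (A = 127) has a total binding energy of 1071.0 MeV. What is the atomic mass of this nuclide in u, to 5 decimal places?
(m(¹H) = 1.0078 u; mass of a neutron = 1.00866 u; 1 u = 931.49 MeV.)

Mass defect = 1071.0 MeV / (931.49 MeV/u) = 1.1497708 u
Constituent mass = 53(1.0078) + 74(1.00866) = 128.05424 u
Atomic mass = 128.05424 − 1.1497708 = 126.9044692 u ≈ 126.90447 u (to 5 decimal places)

126.90447 u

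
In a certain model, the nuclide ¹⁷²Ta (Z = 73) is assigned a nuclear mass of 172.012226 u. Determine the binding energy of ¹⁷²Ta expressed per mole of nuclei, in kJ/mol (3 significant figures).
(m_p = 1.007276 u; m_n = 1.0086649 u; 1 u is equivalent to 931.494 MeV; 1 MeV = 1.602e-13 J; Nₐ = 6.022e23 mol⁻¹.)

1.24e+11 kJ/mol

With 73 protons and 99 neutrons (A = 172):
Total constituent mass: 73 × 1.007276 + 99 × 1.0086649 = 173.3889731 u
The mass defect is 173.3889731 − 172.012226 = 1.3767471 u.
Converting to energy: 1.3767471 u × 931.494 MeV/u = 1282.43 MeV
Per nucleus in joules: 1282.43 MeV × 1.602e-13 J/MeV = 2.0545e-10 J
Per mole: 2.0545e-10 J × 6.022e23 mol⁻¹ = 1.2372e+14 J/mol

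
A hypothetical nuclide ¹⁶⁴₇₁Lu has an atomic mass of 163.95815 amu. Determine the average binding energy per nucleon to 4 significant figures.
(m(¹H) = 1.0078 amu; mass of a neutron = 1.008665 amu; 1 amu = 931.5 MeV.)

7.960 MeV/nucleon

Z = 71, so N = A − Z = 164 − 71 = 93.
Mass of separated nucleons = 71(1.0078) + 93(1.008665) = 71.5538 + 93.805845 = 165.359645 amu
Mass defect Δm = 165.359645 − 163.95815 = 1.401495 amu
Converting to energy: 1.401495 amu × 931.5 MeV/amu = 1305.49 MeV
BE/A = 1305.49 MeV / 164 = 7.960 MeV/nucleon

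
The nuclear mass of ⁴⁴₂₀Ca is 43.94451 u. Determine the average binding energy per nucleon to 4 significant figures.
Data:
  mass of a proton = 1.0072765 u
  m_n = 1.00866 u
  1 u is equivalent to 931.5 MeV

8.656 MeV/nucleon

Z = 20, so N = A − Z = 44 − 20 = 24.
Σm = 20·m_p + 24·m_n = 20.1455300 + 24.20784 = 44.3533700 u
Mass defect Δm = 44.3533700 − 43.94451 = 0.4088600 u
E_B = 0.4088600 × 931.5 = 380.853 MeV
Per nucleon: 380.853 / 44 = 8.656 MeV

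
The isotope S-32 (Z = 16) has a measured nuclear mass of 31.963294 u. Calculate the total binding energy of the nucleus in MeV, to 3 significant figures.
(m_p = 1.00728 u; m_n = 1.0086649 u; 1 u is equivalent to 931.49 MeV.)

272 MeV

The nucleus contains 16 protons and 32 − 16 = 16 neutrons.
Total constituent mass: 16 × 1.00728 + 16 × 1.0086649 = 32.2551184 u
The mass defect is 32.2551184 − 31.963294 = 0.2918244 u.
Binding energy = Δm·c² = 0.2918244 × 931.49 MeV/u = 271.832 MeV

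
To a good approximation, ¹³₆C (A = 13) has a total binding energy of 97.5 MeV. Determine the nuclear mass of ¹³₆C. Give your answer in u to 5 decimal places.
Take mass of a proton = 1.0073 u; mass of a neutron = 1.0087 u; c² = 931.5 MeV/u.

Mass defect = 97.5 MeV / (931.5 MeV/u) = 0.1046699 u
Constituent mass = 6(1.0073) + 7(1.0087) = 13.1047 u
Nuclear mass = 13.1047 − 0.1046699 = 13.0000301 u ≈ 13.00003 u (to 5 decimal places)

13.00003 u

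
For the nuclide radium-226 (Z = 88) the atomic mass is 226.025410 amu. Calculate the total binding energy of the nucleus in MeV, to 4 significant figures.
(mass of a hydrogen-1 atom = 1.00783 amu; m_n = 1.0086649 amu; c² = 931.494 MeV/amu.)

1732 MeV

The nucleus contains 88 protons and 226 − 88 = 138 neutrons.
Σm = 88·m(¹H) + 138·m_n = 88.68904 + 139.1957562 = 227.8847962 amu
The mass defect is 227.8847962 − 226.025410 = 1.8593862 amu.
E_B = 1.8593862 × 931.494 = 1732.01 MeV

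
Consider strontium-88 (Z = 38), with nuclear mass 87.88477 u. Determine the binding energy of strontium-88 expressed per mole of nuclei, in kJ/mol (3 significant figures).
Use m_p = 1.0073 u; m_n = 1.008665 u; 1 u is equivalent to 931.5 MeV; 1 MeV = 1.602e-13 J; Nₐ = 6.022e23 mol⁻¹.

7.42e+10 kJ/mol

The nucleus contains 38 protons and 88 − 38 = 50 neutrons.
Total constituent mass: 38 × 1.0073 + 50 × 1.008665 = 88.710650 u
Δm = 88.710650 − 87.88477 = 0.825880 u
Converting to energy: 0.825880 u × 931.5 MeV/u = 769.307 MeV
Per nucleus in joules: 769.307 MeV × 1.602e-13 J/MeV = 1.2324e-10 J
Per mole: 1.2324e-10 J × 6.022e23 mol⁻¹ = 7.4215e+13 J/mol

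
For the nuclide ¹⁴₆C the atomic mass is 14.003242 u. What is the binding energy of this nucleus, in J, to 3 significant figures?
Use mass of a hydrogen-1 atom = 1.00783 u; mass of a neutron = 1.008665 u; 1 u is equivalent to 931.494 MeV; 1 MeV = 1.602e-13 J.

1.69e-11 J

Σm = 6·m(¹H) + 8·m_n = 6.04698 + 8.069320 = 14.116300 u
Δm = 14.116300 − 14.003242 = 0.113058 u
E_B = 0.113058 × 931.494 = 105.313 MeV
In joules: 105.313 MeV × 1.602e-13 J/MeV = 1.6871e-11 J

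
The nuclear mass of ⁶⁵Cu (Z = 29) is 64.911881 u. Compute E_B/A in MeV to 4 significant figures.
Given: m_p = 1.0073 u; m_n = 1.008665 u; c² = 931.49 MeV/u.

Mass of separated nucleons = 29(1.0073) + 36(1.008665) = 29.2117 + 36.311940 = 65.523640 u
The mass defect is 65.523640 − 64.911881 = 0.611759 u.
Binding energy = Δm·c² = 0.611759 × 931.49 MeV/u = 569.847 MeV
Per nucleon: 569.847 / 65 = 8.767 MeV

8.767 MeV/nucleon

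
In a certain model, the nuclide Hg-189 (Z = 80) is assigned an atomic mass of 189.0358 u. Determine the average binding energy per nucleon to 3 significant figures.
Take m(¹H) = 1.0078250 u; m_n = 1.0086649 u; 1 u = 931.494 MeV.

Z = 80, so N = A − Z = 189 − 80 = 109.
Total constituent mass: 80 × 1.0078250 + 109 × 1.0086649 = 190.5704741 u
Mass defect Δm = 190.5704741 − 189.0358 = 1.5346741 u
E_B = 1.5346741 × 931.494 = 1429.54 MeV
Dividing by A = 189 gives 7.564 MeV per nucleon.

7.56 MeV/nucleon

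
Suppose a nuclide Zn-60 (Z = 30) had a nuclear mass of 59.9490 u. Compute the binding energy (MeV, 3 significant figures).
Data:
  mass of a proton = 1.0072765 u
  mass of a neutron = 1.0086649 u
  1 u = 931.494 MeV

With 30 protons and 30 neutrons (A = 60):
Σm = 30·m_p + 30·m_n = 30.2182950 + 30.2599470 = 60.4782420 u
Δm = 60.4782420 − 59.9490 = 0.5292420 u
Binding energy = Δm·c² = 0.5292420 × 931.494 MeV/u = 492.986 MeV

493 MeV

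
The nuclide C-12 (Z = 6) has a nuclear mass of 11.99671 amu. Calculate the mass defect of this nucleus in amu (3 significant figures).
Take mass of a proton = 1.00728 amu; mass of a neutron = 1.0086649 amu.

0.0990 amu

Mass of separated nucleons = 6(1.00728) + 6(1.0086649) = 6.04368 + 6.0519894 = 12.0956694 amu
Mass defect Δm = 12.0956694 − 11.99671 = 0.0989594 amu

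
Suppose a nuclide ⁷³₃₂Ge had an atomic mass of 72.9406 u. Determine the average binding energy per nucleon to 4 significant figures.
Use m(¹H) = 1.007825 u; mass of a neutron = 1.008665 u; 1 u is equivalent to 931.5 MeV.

The nucleus contains 32 protons and 73 − 32 = 41 neutrons.
Σm = 32·m(¹H) + 41·m_n = 32.250400 + 41.355265 = 73.605665 u
Δm = 73.605665 − 72.9406 = 0.665065 u
Converting to energy: 0.665065 u × 931.5 MeV/u = 619.508 MeV
Dividing by A = 73 gives 8.486 MeV per nucleon.

8.486 MeV/nucleon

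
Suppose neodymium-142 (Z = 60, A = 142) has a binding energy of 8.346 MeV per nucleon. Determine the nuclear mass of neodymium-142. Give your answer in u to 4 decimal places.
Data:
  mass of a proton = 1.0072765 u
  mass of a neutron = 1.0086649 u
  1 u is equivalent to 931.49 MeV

141.8748 u

Total binding energy = 142 × 8.346 = 1185.132 MeV
Mass defect = 1185.132 MeV / (931.49 MeV/u) = 1.272297 u
Constituent mass = 60(1.0072765) + 82(1.0086649) = 143.1471118 u
Nuclear mass = 143.1471118 − 1.272297 = 141.8748148 u ≈ 141.8748 u (to 4 decimal places)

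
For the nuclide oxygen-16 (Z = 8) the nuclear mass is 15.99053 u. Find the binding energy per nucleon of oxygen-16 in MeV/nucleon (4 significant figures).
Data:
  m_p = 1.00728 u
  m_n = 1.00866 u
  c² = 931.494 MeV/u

7.975 MeV/nucleon

The nucleus contains 8 protons and 16 − 8 = 8 neutrons.
Total constituent mass: 8 × 1.00728 + 8 × 1.00866 = 16.12752 u
Δm = 16.12752 − 15.99053 = 0.13699 u
Binding energy = Δm·c² = 0.13699 × 931.494 MeV/u = 127.605 MeV
Dividing by A = 16 gives 7.975 MeV per nucleon.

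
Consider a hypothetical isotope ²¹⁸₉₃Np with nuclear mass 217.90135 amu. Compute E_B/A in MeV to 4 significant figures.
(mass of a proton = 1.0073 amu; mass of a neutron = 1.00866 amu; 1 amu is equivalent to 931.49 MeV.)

Total constituent mass: 93 × 1.0073 + 125 × 1.00866 = 219.76140 amu
Mass defect Δm = 219.76140 − 217.90135 = 1.86005 amu
E_B = 1.86005 × 931.49 = 1732.62 MeV
Per nucleon: 1732.62 / 218 = 7.948 MeV

7.948 MeV/nucleon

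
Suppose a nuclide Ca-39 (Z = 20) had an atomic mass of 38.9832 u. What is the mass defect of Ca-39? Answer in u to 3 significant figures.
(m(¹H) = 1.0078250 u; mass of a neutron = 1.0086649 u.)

0.338 u

The nucleus contains 20 protons and 39 − 20 = 19 neutrons.
Mass of separated nucleons = 20(1.0078250) + 19(1.0086649) = 20.1565000 + 19.1646331 = 39.3211331 u
Mass defect Δm = 39.3211331 − 38.9832 = 0.3379331 u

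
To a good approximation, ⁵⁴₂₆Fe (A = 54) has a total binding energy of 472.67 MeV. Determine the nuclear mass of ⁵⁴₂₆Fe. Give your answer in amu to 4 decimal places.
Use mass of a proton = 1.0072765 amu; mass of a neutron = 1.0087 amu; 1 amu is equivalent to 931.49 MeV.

53.9254 amu

Mass defect = 472.67 MeV / (931.49 MeV/amu) = 0.507434 amu
Constituent mass = 26(1.0072765) + 28(1.0087) = 54.4327890 amu
Nuclear mass = 54.4327890 − 0.507434 = 53.9253550 amu ≈ 53.9254 amu (to 4 decimal places)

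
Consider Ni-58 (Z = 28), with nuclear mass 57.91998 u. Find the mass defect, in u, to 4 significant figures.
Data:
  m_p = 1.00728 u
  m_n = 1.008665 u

Z = 28, so N = A − Z = 58 − 28 = 30.
Total constituent mass: 28 × 1.00728 + 30 × 1.008665 = 58.463790 u
Mass defect Δm = 58.463790 − 57.91998 = 0.543810 u

0.5438 u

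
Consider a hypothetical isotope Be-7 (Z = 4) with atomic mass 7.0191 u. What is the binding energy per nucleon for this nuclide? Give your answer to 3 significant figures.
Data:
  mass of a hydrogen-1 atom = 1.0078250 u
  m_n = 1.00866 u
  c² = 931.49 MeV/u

5.08 MeV/nucleon

Z = 4, so N = A − Z = 7 − 4 = 3.
Total constituent mass: 4 × 1.0078250 + 3 × 1.00866 = 7.0572800 u
The mass defect is 7.0572800 − 7.0191 = 0.0381800 u.
Converting to energy: 0.0381800 u × 931.49 MeV/u = 35.5643 MeV
Per nucleon: 35.5643 / 7 = 5.081 MeV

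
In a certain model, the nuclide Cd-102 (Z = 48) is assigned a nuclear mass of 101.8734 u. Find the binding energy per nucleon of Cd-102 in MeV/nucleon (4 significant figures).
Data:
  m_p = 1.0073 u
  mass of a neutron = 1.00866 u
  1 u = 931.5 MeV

8.627 MeV/nucleon

Total constituent mass: 48 × 1.0073 + 54 × 1.00866 = 102.81804 u
Mass defect Δm = 102.81804 − 101.8734 = 0.94464 u
E_B = 0.94464 × 931.5 = 879.932 MeV
BE/A = 879.932 MeV / 102 = 8.627 MeV/nucleon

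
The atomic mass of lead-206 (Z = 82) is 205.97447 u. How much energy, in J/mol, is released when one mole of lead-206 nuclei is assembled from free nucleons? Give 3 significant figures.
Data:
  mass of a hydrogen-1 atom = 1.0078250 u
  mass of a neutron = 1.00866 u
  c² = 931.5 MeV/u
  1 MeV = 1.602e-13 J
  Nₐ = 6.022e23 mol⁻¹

With 82 protons and 124 neutrons (A = 206):
Σm = 82·m(¹H) + 124·m_n = 82.6416500 + 125.07384 = 207.7154900 u
Mass defect Δm = 207.7154900 − 205.97447 = 1.7410200 u
E_B = 1.7410200 × 931.5 = 1621.76 MeV
Per nucleus in joules: 1621.76 MeV × 1.602e-13 J/MeV = 2.5981e-10 J
Per mole: 2.5981e-10 J × 6.022e23 mol⁻¹ = 1.5646e+14 J/mol

1.56e+14 J/mol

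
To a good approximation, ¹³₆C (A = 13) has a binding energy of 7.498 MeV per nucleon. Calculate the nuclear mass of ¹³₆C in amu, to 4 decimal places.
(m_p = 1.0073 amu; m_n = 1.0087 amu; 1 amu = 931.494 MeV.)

Total binding energy = 13 × 7.498 = 97.474 MeV
Mass defect = 97.474 MeV / (931.494 MeV/amu) = 0.104643 amu
Constituent mass = 6(1.0073) + 7(1.0087) = 13.1047 amu
Nuclear mass = 13.1047 − 0.104643 = 13.000057 amu ≈ 13.0001 amu (to 4 decimal places)

13.0001 amu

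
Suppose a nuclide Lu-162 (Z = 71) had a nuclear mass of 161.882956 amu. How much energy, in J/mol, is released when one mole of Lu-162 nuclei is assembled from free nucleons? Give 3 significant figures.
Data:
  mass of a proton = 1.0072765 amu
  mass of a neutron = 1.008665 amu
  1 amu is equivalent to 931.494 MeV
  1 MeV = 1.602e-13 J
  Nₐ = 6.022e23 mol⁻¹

Mass of separated nucleons = 71(1.0072765) + 91(1.008665) = 71.5166315 + 91.788515 = 163.3051465 amu
Mass defect Δm = 163.3051465 − 161.882956 = 1.4221905 amu
Binding energy = Δm·c² = 1.4221905 × 931.494 MeV/amu = 1324.76 MeV
Per nucleus in joules: 1324.76 MeV × 1.602e-13 J/MeV = 2.1223e-10 J
Per mole: 2.1223e-10 J × 6.022e23 mol⁻¹ = 1.2780e+14 J/mol

1.28e+14 J/mol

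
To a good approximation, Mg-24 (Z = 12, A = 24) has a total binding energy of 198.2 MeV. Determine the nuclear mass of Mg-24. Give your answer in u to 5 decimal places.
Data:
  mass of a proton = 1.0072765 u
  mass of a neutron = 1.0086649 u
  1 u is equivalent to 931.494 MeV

Mass defect = 198.2 MeV / (931.494 MeV/u) = 0.2127765 u
Constituent mass = 12(1.0072765) + 12(1.0086649) = 24.1912968 u
Nuclear mass = 24.1912968 − 0.2127765 = 23.9785203 u ≈ 23.97852 u (to 5 decimal places)

23.97852 u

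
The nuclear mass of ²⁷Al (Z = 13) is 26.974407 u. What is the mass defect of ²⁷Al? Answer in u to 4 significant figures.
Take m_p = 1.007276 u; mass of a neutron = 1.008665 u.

Z = 13, so N = A − Z = 27 − 13 = 14.
Σm = 13·m_p + 14·m_n = 13.094588 + 14.121310 = 27.215898 u
Δm = 27.215898 − 26.974407 = 0.241491 u

0.2415 u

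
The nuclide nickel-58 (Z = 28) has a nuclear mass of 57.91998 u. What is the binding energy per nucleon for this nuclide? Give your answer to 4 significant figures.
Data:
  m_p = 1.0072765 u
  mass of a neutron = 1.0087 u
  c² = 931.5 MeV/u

Z = 28, so N = A − Z = 58 − 28 = 30.
Total constituent mass: 28 × 1.0072765 + 30 × 1.0087 = 58.4647420 u
Δm = 58.4647420 − 57.91998 = 0.5447620 u
E_B = 0.5447620 × 931.5 = 507.446 MeV
Dividing by A = 58 gives 8.749 MeV per nucleon.

8.749 MeV/nucleon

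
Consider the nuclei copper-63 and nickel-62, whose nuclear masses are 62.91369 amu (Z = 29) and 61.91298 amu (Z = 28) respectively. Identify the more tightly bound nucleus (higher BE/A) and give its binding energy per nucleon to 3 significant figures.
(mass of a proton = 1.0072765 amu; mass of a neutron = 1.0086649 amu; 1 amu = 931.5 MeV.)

nickel-62; 8.79 MeV/nucleon

copper-63: Σm = 29(1.0072765) + 34(1.0086649) = 63.5056251 amu; Δm = 0.5919351 amu; E_B = 551.39 MeV; E_B/A = 8.752 MeV
nickel-62: Σm = 28(1.0072765) + 34(1.0086649) = 62.4983486 amu; Δm = 0.5853686 amu; E_B = 545.27 MeV; E_B/A = 8.7947 MeV
nickel-62 has the higher binding energy per nucleon, so it is the more tightly bound nucleus.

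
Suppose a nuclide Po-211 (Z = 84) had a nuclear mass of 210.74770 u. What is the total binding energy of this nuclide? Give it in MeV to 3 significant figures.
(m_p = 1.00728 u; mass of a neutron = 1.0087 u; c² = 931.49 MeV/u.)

1830 MeV

Σm = 84·m_p + 127·m_n = 84.61152 + 128.1049 = 212.71642 u
Mass defect Δm = 212.71642 − 210.74770 = 1.96872 u
Converting to energy: 1.96872 u × 931.49 MeV/u = 1833.84 MeV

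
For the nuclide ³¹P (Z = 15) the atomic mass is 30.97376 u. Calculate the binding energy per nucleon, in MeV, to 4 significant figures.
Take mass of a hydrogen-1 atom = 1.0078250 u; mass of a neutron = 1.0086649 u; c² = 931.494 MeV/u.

Z = 15, so N = A − Z = 31 − 15 = 16.
Mass of separated nucleons = 15(1.0078250) + 16(1.0086649) = 15.1173750 + 16.1386384 = 31.2560134 u
Mass defect Δm = 31.2560134 − 30.97376 = 0.2822534 u
E_B = 0.2822534 × 931.494 = 262.917 MeV
BE/A = 262.917 MeV / 31 = 8.481 MeV/nucleon

8.481 MeV/nucleon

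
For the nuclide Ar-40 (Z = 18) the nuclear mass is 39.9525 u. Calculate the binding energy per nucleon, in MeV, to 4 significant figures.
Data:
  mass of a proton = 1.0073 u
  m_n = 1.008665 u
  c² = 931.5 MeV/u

8.605 MeV/nucleon

With 18 protons and 22 neutrons (A = 40):
Total constituent mass: 18 × 1.0073 + 22 × 1.008665 = 40.322030 u
Δm = 40.322030 − 39.9525 = 0.369530 u
E_B = 0.369530 × 931.5 = 344.217 MeV
Per nucleon: 344.217 / 40 = 8.605 MeV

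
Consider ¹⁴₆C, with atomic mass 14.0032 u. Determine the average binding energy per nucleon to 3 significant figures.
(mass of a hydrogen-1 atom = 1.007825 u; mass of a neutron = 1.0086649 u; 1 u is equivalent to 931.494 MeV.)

7.52 MeV/nucleon

Σm = 6·m(¹H) + 8·m_n = 6.046950 + 8.0693192 = 14.1162692 u
The mass defect is 14.1162692 − 14.0032 = 0.1130692 u.
E_B = 0.1130692 × 931.494 = 105.323 MeV
BE/A = 105.323 MeV / 14 = 7.523 MeV/nucleon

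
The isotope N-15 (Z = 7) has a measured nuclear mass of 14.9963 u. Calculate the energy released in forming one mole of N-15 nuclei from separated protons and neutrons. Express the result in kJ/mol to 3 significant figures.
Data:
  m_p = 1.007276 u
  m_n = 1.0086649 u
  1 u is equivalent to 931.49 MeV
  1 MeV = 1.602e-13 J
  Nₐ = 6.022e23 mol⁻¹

The nucleus contains 7 protons and 15 − 7 = 8 neutrons.
Total constituent mass: 7 × 1.007276 + 8 × 1.0086649 = 15.1202512 u
Mass defect Δm = 15.1202512 − 14.9963 = 0.1239512 u
E_B = 0.1239512 × 931.49 = 115.459 MeV
Per nucleus in joules: 115.459 MeV × 1.602e-13 J/MeV = 1.8497e-11 J
Per mole: 1.8497e-11 J × 6.022e23 mol⁻¹ = 1.1139e+13 J/mol

1.11e+10 kJ/mol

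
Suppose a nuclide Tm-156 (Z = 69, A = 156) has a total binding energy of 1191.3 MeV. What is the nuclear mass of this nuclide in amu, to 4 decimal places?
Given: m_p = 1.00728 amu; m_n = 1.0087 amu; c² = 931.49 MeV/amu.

Mass defect = 1191.3 MeV / (931.49 MeV/amu) = 1.278919 amu
Constituent mass = 69(1.00728) + 87(1.0087) = 157.25922 amu
Nuclear mass = 157.25922 − 1.278919 = 155.980301 amu ≈ 155.9803 amu (to 4 decimal places)

155.9803 amu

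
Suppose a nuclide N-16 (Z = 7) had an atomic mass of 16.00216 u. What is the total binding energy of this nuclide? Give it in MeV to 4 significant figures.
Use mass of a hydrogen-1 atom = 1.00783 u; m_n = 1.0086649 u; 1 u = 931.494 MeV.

121.7 MeV

The nucleus contains 7 protons and 16 − 7 = 9 neutrons.
Total constituent mass: 7 × 1.00783 + 9 × 1.0086649 = 16.1327941 u
Δm = 16.1327941 − 16.00216 = 0.1306341 u
Converting to energy: 0.1306341 u × 931.494 MeV/u = 121.685 MeV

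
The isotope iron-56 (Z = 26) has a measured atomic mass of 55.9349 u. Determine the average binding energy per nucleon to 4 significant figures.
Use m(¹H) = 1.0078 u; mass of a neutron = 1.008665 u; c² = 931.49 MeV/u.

8.780 MeV/nucleon

The nucleus contains 26 protons and 56 − 26 = 30 neutrons.
Total constituent mass: 26 × 1.0078 + 30 × 1.008665 = 56.462750 u
Mass defect Δm = 56.462750 − 55.9349 = 0.527850 u
Converting to energy: 0.527850 u × 931.49 MeV/u = 491.687 MeV
Dividing by A = 56 gives 8.780 MeV per nucleon.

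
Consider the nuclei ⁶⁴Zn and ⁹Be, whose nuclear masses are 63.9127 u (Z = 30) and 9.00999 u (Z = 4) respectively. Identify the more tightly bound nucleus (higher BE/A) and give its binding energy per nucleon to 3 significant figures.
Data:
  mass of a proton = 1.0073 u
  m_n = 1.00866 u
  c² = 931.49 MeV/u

⁶⁴Zn: Σm = 30(1.0073) + 34(1.00866) = 64.51344 u; Δm = 0.60074 u; E_B = 559.58 MeV; E_B/A = 8.743 MeV
⁹Be: Σm = 4(1.0073) + 5(1.00866) = 9.07250 u; Δm = 0.06251 u; E_B = 58.227 MeV; E_B/A = 6.470 MeV
⁶⁴Zn has the higher binding energy per nucleon, so it is the more tightly bound nucleus.

⁶⁴Zn; 8.74 MeV/nucleon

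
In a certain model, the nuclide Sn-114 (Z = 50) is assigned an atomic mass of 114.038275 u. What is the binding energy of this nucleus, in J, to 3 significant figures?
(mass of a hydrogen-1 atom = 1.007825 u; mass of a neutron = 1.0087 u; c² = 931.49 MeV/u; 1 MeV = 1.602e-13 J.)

1.36e-10 J

The nucleus contains 50 protons and 114 − 50 = 64 neutrons.
Mass of separated nucleons = 50(1.007825) + 64(1.0087) = 50.391250 + 64.5568 = 114.948050 u
The mass defect is 114.948050 − 114.038275 = 0.909775 u.
Binding energy = Δm·c² = 0.909775 × 931.49 MeV/u = 847.446 MeV
In joules: 847.446 MeV × 1.602e-13 J/MeV = 1.3576e-10 J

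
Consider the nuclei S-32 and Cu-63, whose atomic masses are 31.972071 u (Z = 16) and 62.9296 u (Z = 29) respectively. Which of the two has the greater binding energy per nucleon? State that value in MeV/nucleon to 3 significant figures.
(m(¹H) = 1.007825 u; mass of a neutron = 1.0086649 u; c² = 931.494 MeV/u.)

Cu-63; 8.75 MeV/nucleon

S-32: Σm = 16(1.007825) + 16(1.0086649) = 32.2638384 u; Δm = 0.2917674 u; E_B = 271.78 MeV; E_B/A = 8.493 MeV
Cu-63: Σm = 29(1.007825) + 34(1.0086649) = 63.5215316 u; Δm = 0.5919316 u; E_B = 551.38 MeV; E_B/A = 8.752 MeV
Cu-63 has the higher binding energy per nucleon, so it is the more tightly bound nucleus.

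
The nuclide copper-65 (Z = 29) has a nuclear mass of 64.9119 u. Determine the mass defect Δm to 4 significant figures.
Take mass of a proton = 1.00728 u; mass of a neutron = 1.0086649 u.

Total constituent mass: 29 × 1.00728 + 36 × 1.0086649 = 65.5230564 u
Mass defect Δm = 65.5230564 − 64.9119 = 0.6111564 u

0.6112 u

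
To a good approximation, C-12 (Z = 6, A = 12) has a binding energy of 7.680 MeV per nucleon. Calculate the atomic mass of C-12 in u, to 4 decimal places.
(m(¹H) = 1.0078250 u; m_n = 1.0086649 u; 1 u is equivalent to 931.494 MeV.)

12.0000 u

Total binding energy = 12 × 7.680 = 92.160 MeV
Mass defect = 92.160 MeV / (931.494 MeV/u) = 0.098938 u
Constituent mass = 6(1.0078250) + 6(1.0086649) = 12.0989394 u
Atomic mass = 12.0989394 − 0.098938 = 12.0000014 u ≈ 12.0000 u (to 4 decimal places)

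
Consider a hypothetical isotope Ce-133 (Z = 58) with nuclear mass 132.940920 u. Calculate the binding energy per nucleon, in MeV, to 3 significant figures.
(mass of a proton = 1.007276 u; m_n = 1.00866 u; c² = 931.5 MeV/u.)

7.92 MeV/nucleon

Z = 58, so N = A − Z = 133 − 58 = 75.
Mass of separated nucleons = 58(1.007276) + 75(1.00866) = 58.422008 + 75.64950 = 134.071508 u
Δm = 134.071508 − 132.940920 = 1.130588 u
E_B = 1.130588 × 931.5 = 1053.14 MeV
Per nucleon: 1053.14 / 133 = 7.918 MeV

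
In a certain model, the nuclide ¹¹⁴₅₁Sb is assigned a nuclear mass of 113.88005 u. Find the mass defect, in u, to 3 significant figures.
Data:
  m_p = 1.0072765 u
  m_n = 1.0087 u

Total constituent mass: 51 × 1.0072765 + 63 × 1.0087 = 114.9192015 u
Mass defect Δm = 114.9192015 − 113.88005 = 1.0391515 u

1.04 u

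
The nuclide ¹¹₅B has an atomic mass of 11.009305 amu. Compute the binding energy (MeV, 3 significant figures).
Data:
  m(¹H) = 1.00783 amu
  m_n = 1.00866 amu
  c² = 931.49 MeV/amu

76.2 MeV

The nucleus contains 5 protons and 11 − 5 = 6 neutrons.
Σm = 5·m(¹H) + 6·m_n = 5.03915 + 6.05196 = 11.09111 amu
The mass defect is 11.09111 − 11.009305 = 0.081805 amu.
Converting to energy: 0.081805 amu × 931.49 MeV/amu = 76.2005 MeV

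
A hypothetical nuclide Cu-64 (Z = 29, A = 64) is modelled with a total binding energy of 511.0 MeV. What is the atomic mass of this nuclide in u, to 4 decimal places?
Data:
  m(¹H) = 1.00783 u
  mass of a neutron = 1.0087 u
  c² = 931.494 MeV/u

63.9830 u

Mass defect = 511.0 MeV / (931.494 MeV/u) = 0.548581 u
Constituent mass = 29(1.00783) + 35(1.0087) = 64.53157 u
Atomic mass = 64.53157 − 0.548581 = 63.982989 u ≈ 63.9830 u (to 4 decimal places)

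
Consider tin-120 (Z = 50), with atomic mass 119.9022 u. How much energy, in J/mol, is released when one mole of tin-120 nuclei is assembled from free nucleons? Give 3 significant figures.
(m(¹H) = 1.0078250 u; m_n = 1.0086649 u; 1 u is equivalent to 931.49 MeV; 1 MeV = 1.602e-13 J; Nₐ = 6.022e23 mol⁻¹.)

Mass of separated nucleons = 50(1.0078250) + 70(1.0086649) = 50.3912500 + 70.6065430 = 120.9977930 u
The mass defect is 120.9977930 − 119.9022 = 1.0955930 u.
Binding energy = Δm·c² = 1.0955930 × 931.49 MeV/u = 1020.53 MeV
Per nucleus in joules: 1020.53 MeV × 1.602e-13 J/MeV = 1.6349e-10 J
Per mole: 1.6349e-10 J × 6.022e23 mol⁻¹ = 9.8454e+13 J/mol

9.85e+13 J/mol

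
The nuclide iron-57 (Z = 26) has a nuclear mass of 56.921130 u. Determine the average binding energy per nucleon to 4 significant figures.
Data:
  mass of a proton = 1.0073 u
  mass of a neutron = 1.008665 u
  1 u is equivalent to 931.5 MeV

With 26 protons and 31 neutrons (A = 57):
Mass of separated nucleons = 26(1.0073) + 31(1.008665) = 26.1898 + 31.268615 = 57.458415 u
Mass defect Δm = 57.458415 − 56.921130 = 0.537285 u
Binding energy = Δm·c² = 0.537285 × 931.5 MeV/u = 500.481 MeV
Per nucleon: 500.481 / 57 = 8.780 MeV

8.780 MeV/nucleon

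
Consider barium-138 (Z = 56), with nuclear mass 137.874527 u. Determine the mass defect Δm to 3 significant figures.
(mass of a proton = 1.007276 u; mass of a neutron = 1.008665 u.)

1.24 u

Z = 56, so N = A − Z = 138 − 56 = 82.
Σm = 56·m_p + 82·m_n = 56.407456 + 82.710530 = 139.117986 u
The mass defect is 139.117986 − 137.874527 = 1.243459 u.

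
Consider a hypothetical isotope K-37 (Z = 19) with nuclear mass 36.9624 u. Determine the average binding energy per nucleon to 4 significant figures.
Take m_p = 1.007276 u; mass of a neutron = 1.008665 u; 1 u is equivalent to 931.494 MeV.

8.354 MeV/nucleon

The nucleus contains 19 protons and 37 − 19 = 18 neutrons.
Σm = 19·m_p + 18·m_n = 19.138244 + 18.155970 = 37.294214 u
The mass defect is 37.294214 − 36.9624 = 0.331814 u.
Binding energy = Δm·c² = 0.331814 × 931.494 MeV/u = 309.083 MeV
Per nucleon: 309.083 / 37 = 8.354 MeV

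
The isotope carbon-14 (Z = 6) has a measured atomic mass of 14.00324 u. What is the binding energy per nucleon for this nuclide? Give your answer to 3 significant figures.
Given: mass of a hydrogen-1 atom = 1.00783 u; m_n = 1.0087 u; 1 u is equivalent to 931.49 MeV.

Z = 6, so N = A − Z = 14 − 6 = 8.
Mass of separated nucleons = 6(1.00783) + 8(1.0087) = 6.04698 + 8.0696 = 14.11658 u
Mass defect Δm = 14.11658 − 14.00324 = 0.11334 u
Converting to energy: 0.11334 u × 931.49 MeV/u = 105.575 MeV
BE/A = 105.575 MeV / 14 = 7.541 MeV/nucleon

7.54 MeV/nucleon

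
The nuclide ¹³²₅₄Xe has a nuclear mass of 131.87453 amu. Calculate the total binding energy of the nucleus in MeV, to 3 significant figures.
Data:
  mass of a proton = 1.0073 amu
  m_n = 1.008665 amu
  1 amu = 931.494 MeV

1110 MeV

Total constituent mass: 54 × 1.0073 + 78 × 1.008665 = 133.070070 amu
Δm = 133.070070 − 131.87453 = 1.195540 amu
E_B = 1.195540 × 931.494 = 1113.64 MeV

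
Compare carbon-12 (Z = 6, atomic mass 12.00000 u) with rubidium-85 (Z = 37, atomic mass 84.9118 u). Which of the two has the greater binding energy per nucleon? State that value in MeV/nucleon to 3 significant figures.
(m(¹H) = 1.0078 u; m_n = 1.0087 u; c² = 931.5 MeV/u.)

carbon-12: Σm = 6(1.0078) + 6(1.0087) = 12.0990 u; Δm = 0.09900 u; E_B = 92.219 MeV; E_B/A = 7.6849 MeV
rubidium-85: Σm = 37(1.0078) + 48(1.0087) = 85.7062 u; Δm = 0.7944 u; E_B = 739.98 MeV; E_B/A = 8.706 MeV
rubidium-85 has the higher binding energy per nucleon, so it is the more tightly bound nucleus.

rubidium-85; 8.71 MeV/nucleon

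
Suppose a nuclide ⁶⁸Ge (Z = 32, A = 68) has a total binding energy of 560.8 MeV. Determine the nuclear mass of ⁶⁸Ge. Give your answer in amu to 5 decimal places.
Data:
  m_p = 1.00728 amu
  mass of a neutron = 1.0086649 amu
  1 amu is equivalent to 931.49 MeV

Mass defect = 560.8 MeV / (931.49 MeV/amu) = 0.6020462 amu
Constituent mass = 32(1.00728) + 36(1.0086649) = 68.5448964 amu
Nuclear mass = 68.5448964 − 0.6020462 = 67.9428502 amu ≈ 67.94285 amu (to 5 decimal places)

67.94285 amu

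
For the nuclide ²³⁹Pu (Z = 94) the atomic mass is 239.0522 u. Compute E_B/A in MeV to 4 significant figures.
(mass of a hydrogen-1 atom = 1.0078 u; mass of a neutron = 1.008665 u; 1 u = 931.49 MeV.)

Mass of separated nucleons = 94(1.0078) + 145(1.008665) = 94.7332 + 146.256425 = 240.989625 u
Mass defect Δm = 240.989625 − 239.0522 = 1.937425 u
Converting to energy: 1.937425 u × 931.49 MeV/u = 1804.69 MeV
Per nucleon: 1804.69 / 239 = 7.551 MeV

7.551 MeV/nucleon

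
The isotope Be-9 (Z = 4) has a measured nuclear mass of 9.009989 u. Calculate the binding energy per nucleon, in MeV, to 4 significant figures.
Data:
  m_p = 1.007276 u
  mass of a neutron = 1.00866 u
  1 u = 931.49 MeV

6.460 MeV/nucleon

Mass of separated nucleons = 4(1.007276) + 5(1.00866) = 4.029104 + 5.04330 = 9.072404 u
Δm = 9.072404 − 9.009989 = 0.062415 u
Converting to energy: 0.062415 u × 931.49 MeV/u = 58.1389 MeV
Dividing by A = 9 gives 6.460 MeV per nucleon.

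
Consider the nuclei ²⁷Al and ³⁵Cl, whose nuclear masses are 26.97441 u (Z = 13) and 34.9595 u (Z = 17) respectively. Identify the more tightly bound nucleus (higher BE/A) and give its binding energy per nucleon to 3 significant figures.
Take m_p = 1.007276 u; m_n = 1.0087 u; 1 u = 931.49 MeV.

²⁷Al: Σm = 13(1.007276) + 14(1.0087) = 27.216388 u; Δm = 0.241978 u; E_B = 225.40 MeV; E_B/A = 8.348 MeV
³⁵Cl: Σm = 17(1.007276) + 18(1.0087) = 35.280292 u; Δm = 0.320792 u; E_B = 298.815 MeV; E_B/A = 8.538 MeV
³⁵Cl has the higher binding energy per nucleon, so it is the more tightly bound nucleus.

³⁵Cl; 8.54 MeV/nucleon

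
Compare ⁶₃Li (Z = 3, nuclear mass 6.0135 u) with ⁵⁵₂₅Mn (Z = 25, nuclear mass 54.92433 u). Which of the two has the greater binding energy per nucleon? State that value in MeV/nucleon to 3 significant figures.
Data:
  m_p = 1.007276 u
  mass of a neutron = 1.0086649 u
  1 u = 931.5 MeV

⁵⁵₂₅Mn; 8.76 MeV/nucleon

⁶₃Li: Σm = 3(1.007276) + 3(1.0086649) = 6.0478227 u; Δm = 0.0343227 u; E_B = 31.972 MeV; E_B/A = 5.329 MeV
⁵⁵₂₅Mn: Σm = 25(1.007276) + 30(1.0086649) = 55.4418470 u; Δm = 0.5175170 u; E_B = 482.07 MeV; E_B/A = 8.7649 MeV
⁵⁵₂₅Mn has the higher binding energy per nucleon, so it is the more tightly bound nucleus.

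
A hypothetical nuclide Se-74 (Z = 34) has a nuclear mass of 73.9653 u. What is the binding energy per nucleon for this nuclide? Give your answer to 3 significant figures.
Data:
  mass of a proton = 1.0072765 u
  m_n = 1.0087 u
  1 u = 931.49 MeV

Total constituent mass: 34 × 1.0072765 + 40 × 1.0087 = 74.5954010 u
The mass defect is 74.5954010 − 73.9653 = 0.6301010 u.
E_B = 0.6301010 × 931.49 = 586.933 MeV
BE/A = 586.933 MeV / 74 = 7.932 MeV/nucleon

7.93 MeV/nucleon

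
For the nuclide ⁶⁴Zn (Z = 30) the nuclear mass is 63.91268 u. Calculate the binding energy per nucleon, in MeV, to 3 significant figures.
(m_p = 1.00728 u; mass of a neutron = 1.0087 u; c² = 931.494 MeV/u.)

Total constituent mass: 30 × 1.00728 + 34 × 1.0087 = 64.51420 u
Δm = 64.51420 − 63.91268 = 0.60152 u
Binding energy = Δm·c² = 0.60152 × 931.494 MeV/u = 560.312 MeV
Per nucleon: 560.312 / 64 = 8.7549 MeV

8.75 MeV/nucleon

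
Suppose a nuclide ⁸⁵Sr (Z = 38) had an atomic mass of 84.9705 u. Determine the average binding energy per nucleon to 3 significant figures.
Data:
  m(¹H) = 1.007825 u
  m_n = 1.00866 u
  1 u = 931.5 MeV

8.04 MeV/nucleon

Total constituent mass: 38 × 1.007825 + 47 × 1.00866 = 85.704370 u
Δm = 85.704370 − 84.9705 = 0.733870 u
E_B = 0.733870 × 931.5 = 683.600 MeV
Per nucleon: 683.600 / 85 = 8.042 MeV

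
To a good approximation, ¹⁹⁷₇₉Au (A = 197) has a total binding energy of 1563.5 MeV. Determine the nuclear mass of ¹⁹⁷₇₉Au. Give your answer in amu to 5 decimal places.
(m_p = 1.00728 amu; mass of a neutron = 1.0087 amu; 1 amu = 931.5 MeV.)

Mass defect = 1563.5 MeV / (931.5 MeV/amu) = 1.6784756 amu
Constituent mass = 79(1.00728) + 118(1.0087) = 198.60172 amu
Nuclear mass = 198.60172 − 1.6784756 = 196.9232444 amu ≈ 196.92324 amu (to 5 decimal places)

196.92324 amu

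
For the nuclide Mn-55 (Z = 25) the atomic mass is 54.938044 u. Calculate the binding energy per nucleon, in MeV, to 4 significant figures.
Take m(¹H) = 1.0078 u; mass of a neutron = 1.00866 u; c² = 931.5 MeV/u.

With 25 protons and 30 neutrons (A = 55):
Total constituent mass: 25 × 1.0078 + 30 × 1.00866 = 55.45480 u
Δm = 55.45480 − 54.938044 = 0.516756 u
E_B = 0.516756 × 931.5 = 481.358 MeV
Per nucleon: 481.358 / 55 = 8.752 MeV

8.752 MeV/nucleon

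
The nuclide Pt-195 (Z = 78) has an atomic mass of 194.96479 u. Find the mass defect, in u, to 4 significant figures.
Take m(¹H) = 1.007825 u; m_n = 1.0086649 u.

Z = 78, so N = A − Z = 195 − 78 = 117.
Mass of separated nucleons = 78(1.007825) + 117(1.0086649) = 78.610350 + 118.0137933 = 196.6241433 u
Mass defect Δm = 196.6241433 − 194.96479 = 1.6593533 u

1.659 u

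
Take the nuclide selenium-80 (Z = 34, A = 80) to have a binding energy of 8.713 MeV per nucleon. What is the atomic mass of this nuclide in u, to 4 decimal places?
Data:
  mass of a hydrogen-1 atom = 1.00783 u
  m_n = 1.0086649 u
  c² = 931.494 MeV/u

79.9165 u

Total binding energy = 80 × 8.713 = 697.040 MeV
Mass defect = 697.040 MeV / (931.494 MeV/u) = 0.748303 u
Constituent mass = 34(1.00783) + 46(1.0086649) = 80.6648054 u
Atomic mass = 80.6648054 − 0.748303 = 79.9165024 u ≈ 79.9165 u (to 4 decimal places)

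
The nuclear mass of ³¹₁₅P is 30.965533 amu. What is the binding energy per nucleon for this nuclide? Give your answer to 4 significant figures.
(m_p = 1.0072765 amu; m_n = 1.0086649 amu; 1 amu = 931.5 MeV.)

Mass of separated nucleons = 15(1.0072765) + 16(1.0086649) = 15.1091475 + 16.1386384 = 31.2477859 amu
The mass defect is 31.2477859 − 30.965533 = 0.2822529 amu.
Converting to energy: 0.2822529 amu × 931.5 MeV/amu = 262.919 MeV
Dividing by A = 31 gives 8.481 MeV per nucleon.

8.481 MeV/nucleon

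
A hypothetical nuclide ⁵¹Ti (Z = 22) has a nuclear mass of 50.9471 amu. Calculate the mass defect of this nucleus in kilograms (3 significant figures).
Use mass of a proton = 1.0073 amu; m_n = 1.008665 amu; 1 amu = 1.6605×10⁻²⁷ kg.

The nucleus contains 22 protons and 51 − 22 = 29 neutrons.
Total constituent mass: 22 × 1.0073 + 29 × 1.008665 = 51.411885 amu
Mass defect Δm = 51.411885 − 50.9471 = 0.464785 amu
In SI units: 0.464785 amu × 1.6605×10⁻²⁷ kg/amu = 7.7178e-28 kg

7.72e-28 kg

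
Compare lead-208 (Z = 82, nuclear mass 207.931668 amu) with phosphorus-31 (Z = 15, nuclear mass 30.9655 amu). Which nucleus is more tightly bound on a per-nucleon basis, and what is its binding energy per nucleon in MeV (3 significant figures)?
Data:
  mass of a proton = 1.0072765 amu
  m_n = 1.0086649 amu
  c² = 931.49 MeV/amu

lead-208: Σm = 82(1.0072765) + 126(1.0086649) = 209.6884504 amu; Δm = 1.7567824 amu; E_B = 1636.4 MeV; E_B/A = 7.867 MeV
phosphorus-31: Σm = 15(1.0072765) + 16(1.0086649) = 31.2477859 amu; Δm = 0.2822859 amu; E_B = 262.95 MeV; E_B/A = 8.482 MeV
phosphorus-31 has the higher binding energy per nucleon, so it is the more tightly bound nucleus.

phosphorus-31; 8.48 MeV/nucleon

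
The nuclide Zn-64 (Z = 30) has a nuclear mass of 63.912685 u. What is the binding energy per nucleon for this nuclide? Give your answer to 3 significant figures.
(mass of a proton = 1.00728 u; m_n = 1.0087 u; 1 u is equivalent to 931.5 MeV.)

8.75 MeV/nucleon

Mass of separated nucleons = 30(1.00728) + 34(1.0087) = 30.21840 + 34.2958 = 64.51420 u
Mass defect Δm = 64.51420 − 63.912685 = 0.601515 u
Converting to energy: 0.601515 u × 931.5 MeV/u = 560.311 MeV
Dividing by A = 64 gives 8.7549 MeV per nucleon.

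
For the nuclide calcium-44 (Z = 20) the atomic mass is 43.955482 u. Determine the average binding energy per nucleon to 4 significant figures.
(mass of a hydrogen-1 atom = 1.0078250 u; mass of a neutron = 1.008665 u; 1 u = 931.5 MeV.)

Z = 20, so N = A − Z = 44 − 20 = 24.
Mass of separated nucleons = 20(1.0078250) + 24(1.008665) = 20.1565000 + 24.207960 = 44.3644600 u
Δm = 44.3644600 − 43.955482 = 0.4089780 u
Converting to energy: 0.4089780 u × 931.5 MeV/u = 380.963 MeV
BE/A = 380.963 MeV / 44 = 8.658 MeV/nucleon

8.658 MeV/nucleon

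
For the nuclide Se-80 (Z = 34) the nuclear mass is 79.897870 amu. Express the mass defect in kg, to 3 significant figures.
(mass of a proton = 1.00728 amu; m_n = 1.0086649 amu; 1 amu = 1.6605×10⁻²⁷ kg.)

1.24e-27 kg

Σm = 34·m_p + 46·m_n = 34.24752 + 46.3985854 = 80.6461054 amu
Mass defect Δm = 80.6461054 − 79.897870 = 0.7482354 amu
In SI units: 0.7482354 amu × 1.6605×10⁻²⁷ kg/amu = 1.2424e-27 kg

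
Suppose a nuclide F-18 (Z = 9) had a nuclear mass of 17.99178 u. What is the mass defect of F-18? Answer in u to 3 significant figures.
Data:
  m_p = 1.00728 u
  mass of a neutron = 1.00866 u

With 9 protons and 9 neutrons (A = 18):
Mass of separated nucleons = 9(1.00728) + 9(1.00866) = 9.06552 + 9.07794 = 18.14346 u
Mass defect Δm = 18.14346 − 17.99178 = 0.15168 u

0.152 u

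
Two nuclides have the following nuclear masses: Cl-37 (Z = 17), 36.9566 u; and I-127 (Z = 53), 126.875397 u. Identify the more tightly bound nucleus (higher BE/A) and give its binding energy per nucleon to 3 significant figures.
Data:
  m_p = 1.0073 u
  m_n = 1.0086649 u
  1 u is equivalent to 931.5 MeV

Cl-37; 8.58 MeV/nucleon

Cl-37: Σm = 17(1.0073) + 20(1.0086649) = 37.2973980 u; Δm = 0.3407980 u; E_B = 317.45 MeV; E_B/A = 8.580 MeV
I-127: Σm = 53(1.0073) + 74(1.0086649) = 128.0281026 u; Δm = 1.1527056 u; E_B = 1073.75 MeV; E_B/A = 8.4547 MeV
Cl-37 has the higher binding energy per nucleon, so it is the more tightly bound nucleus.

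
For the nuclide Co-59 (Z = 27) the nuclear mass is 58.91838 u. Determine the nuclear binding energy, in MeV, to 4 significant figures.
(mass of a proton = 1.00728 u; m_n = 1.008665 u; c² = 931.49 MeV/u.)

Σm = 27·m_p + 32·m_n = 27.19656 + 32.277280 = 59.473840 u
Mass defect Δm = 59.473840 − 58.91838 = 0.555460 u
E_B = 0.555460 × 931.49 = 517.405 MeV

517.4 MeV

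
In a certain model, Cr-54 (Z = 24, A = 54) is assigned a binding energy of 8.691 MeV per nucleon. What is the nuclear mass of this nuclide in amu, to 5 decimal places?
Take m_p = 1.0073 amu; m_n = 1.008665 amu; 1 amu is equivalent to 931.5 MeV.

Total binding energy = 54 × 8.691 = 469.314 MeV
Mass defect = 469.314 MeV / (931.5 MeV/amu) = 0.5038261 amu
Constituent mass = 24(1.0073) + 30(1.008665) = 54.435150 amu
Nuclear mass = 54.435150 − 0.5038261 = 53.9313239 amu ≈ 53.93132 amu (to 5 decimal places)

53.93132 amu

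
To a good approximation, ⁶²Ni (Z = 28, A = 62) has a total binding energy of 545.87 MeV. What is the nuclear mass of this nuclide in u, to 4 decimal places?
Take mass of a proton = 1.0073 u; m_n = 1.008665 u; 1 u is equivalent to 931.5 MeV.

61.9130 u

Mass defect = 545.87 MeV / (931.5 MeV/u) = 0.586012 u
Constituent mass = 28(1.0073) + 34(1.008665) = 62.499010 u
Nuclear mass = 62.499010 − 0.586012 = 61.912998 u ≈ 61.9130 u (to 4 decimal places)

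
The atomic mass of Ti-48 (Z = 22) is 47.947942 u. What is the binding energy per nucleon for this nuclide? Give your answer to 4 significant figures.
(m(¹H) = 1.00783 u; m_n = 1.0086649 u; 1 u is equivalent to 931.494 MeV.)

8.725 MeV/nucleon

Mass of separated nucleons = 22(1.00783) + 26(1.0086649) = 22.17226 + 26.2252874 = 48.3975474 u
Δm = 48.3975474 − 47.947942 = 0.4496054 u
Binding energy = Δm·c² = 0.4496054 × 931.494 MeV/u = 418.805 MeV
BE/A = 418.805 MeV / 48 = 8.725 MeV/nucleon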